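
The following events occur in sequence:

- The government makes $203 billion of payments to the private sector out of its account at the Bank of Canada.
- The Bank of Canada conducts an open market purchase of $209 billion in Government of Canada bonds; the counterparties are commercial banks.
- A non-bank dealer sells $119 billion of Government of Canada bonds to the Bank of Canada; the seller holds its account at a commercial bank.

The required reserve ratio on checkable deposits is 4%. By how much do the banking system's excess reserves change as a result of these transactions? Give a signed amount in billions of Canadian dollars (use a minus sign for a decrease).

Government spending $203 billion: reserves +$203B, deposits +$203B.
OMO purchase (from banks) $209 billion: reserves +$209B, deposits 0.
Asset purchase (from non-banks) $119 billion: reserves +$119B, deposits +$119B.
Totals: Δreserves = +$531B, Δdeposits = +$322B.
Δrequired reserves = 4% × +$322B = +$12.88B.
Δexcess reserves = Δreserves − Δrequired = +$531B − (+$12.88B) = +$518.12 billion.

+$518.12 billion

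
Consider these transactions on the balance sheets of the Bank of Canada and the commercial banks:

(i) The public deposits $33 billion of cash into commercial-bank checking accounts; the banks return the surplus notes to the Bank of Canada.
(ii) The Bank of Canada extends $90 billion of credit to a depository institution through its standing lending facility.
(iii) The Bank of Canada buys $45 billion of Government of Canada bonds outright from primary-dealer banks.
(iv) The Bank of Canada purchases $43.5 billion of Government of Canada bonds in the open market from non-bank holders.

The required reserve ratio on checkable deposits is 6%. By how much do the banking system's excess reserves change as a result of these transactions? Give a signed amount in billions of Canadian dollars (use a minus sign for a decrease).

Currency deposit $33 billion: reserves +$33B, deposits +$33B.
Discount-window loan $90 billion: reserves +$90B, deposits 0.
OMO purchase (from banks) $45 billion: reserves +$45B, deposits 0.
Asset purchase (from non-banks) $43.5 billion: reserves +$43.5B, deposits +$43.5B.
Totals: Δreserves = +$211.5B, Δdeposits = +$76.5B.
Δrequired reserves = 6% × +$76.5B = +$4.59B.
Δexcess reserves = Δreserves − Δrequired = +$211.5B − (+$4.59B) = +$206.91 billion.

+$206.91 billion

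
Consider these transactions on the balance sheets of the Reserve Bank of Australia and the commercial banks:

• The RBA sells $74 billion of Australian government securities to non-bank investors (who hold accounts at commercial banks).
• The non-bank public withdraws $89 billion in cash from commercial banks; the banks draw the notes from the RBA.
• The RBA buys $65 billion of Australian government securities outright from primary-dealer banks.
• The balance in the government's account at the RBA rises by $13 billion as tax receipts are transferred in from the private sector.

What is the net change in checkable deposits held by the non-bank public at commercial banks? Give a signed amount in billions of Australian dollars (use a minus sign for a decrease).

-$176 billion

RBA balance sheet:
  Assets:      Securities −$9B
  Liabilities: Bank reserves −$111B, Currency in circulation +$89B, Government deposits +$13B
Commercial banking system:
  Assets:      Reserves at CB −$111B, Securities −$65B
  Liabilities: Checkable deposits −$176B
So the change in checkable deposits held by the non-bank public at commercial banks is -$176 billion.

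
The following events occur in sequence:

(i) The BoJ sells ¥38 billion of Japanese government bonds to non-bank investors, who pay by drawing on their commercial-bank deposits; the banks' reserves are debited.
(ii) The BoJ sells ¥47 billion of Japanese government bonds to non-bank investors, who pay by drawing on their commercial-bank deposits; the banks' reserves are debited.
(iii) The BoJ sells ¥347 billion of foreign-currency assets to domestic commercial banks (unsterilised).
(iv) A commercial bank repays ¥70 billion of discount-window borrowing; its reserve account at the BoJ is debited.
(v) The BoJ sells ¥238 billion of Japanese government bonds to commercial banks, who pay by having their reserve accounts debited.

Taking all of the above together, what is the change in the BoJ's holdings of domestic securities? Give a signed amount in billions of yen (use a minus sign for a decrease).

BoJ balance sheet:
  Assets:      Securities −¥323B, Loans to banks −¥70B, Foreign assets −¥347B
  Liabilities: Bank reserves −¥740B
So the change in the BoJ's holdings of domestic securities is -¥323 billion.

-¥323 billion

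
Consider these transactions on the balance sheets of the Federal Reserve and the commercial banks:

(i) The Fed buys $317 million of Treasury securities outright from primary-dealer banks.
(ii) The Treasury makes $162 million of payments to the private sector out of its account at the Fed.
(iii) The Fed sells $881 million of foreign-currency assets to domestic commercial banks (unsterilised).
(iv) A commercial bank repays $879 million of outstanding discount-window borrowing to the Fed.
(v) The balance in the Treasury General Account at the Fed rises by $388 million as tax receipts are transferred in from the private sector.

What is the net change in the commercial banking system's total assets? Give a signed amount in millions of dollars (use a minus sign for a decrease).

OMO purchase (from banks) $317 million: just an asset swap on bank balance sheets → 0.
Government spending $162 million: bank balance sheets expand → +$162M.
FX sale $881 million: just an asset swap on bank balance sheets → 0.
Discount-window repayment $879 million: bank balance sheets shrink → −$879M.
Government account inflow $388 million: bank balance sheets shrink → −$388M.
Net: 0 + 162 + 0 − 879 − 388 = -$1105 million.

-$1105 million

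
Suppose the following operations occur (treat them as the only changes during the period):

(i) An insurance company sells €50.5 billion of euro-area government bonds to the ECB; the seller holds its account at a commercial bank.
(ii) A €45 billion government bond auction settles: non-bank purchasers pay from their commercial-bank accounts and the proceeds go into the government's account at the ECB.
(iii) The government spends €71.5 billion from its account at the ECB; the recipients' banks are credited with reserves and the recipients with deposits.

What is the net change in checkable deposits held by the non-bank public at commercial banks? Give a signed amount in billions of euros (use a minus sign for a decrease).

Asset purchase (from non-banks) €50.5 billion: non-bank counterparties' bank balances rise → +€50.5B.
Government account inflow €45 billion: non-bank counterparties' bank balances fall → −€45B.
Government spending €71.5 billion: non-bank counterparties' bank balances rise → +€71.5B.
Net: 50.5 − 45 + 71.5 = +€77 billion.

+€77 billion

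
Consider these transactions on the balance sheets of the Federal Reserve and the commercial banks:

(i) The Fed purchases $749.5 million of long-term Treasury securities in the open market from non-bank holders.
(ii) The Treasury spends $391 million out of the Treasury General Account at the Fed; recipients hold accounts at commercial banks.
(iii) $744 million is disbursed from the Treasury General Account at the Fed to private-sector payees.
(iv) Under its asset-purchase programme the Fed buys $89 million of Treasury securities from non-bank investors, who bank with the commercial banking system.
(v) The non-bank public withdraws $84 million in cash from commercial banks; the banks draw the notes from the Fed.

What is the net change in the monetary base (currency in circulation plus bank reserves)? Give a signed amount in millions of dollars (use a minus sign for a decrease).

+$1973.5 million

Asset purchase (from non-banks) $749.5 million: Fed balance sheet expands → +$749.5M.
Government spending $391 million: a non-base liability converts back to reserves → +$391M.
Government spending $744 million: a non-base liability converts back to reserves → +$744M.
Asset purchase (from non-banks) $89 million: Fed balance sheet expands → +$89M.
Currency withdrawal $84 million: just a shift between currency and reserves — both are base money → 0.
Net: 749.5 + 391 + 744 + 89 + 0 = +$1973.5 million.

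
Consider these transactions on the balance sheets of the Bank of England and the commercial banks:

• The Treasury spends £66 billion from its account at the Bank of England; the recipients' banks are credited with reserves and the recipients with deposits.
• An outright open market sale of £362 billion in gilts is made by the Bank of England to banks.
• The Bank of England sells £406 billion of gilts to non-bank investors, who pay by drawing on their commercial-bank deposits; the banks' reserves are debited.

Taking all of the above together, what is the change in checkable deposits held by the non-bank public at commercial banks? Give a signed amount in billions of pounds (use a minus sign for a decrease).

Government spending £66 billion: non-bank counterparties' bank balances rise → +£66B.
OMO sale (to banks) £362 billion: the counterparty is a bank, so public deposits are unchanged → 0.
Asset sale (to non-banks) £406 billion: non-bank counterparties' bank balances fall → −£406B.
Net: 66 + 0 − 406 = -£340 billion.

-£340 billion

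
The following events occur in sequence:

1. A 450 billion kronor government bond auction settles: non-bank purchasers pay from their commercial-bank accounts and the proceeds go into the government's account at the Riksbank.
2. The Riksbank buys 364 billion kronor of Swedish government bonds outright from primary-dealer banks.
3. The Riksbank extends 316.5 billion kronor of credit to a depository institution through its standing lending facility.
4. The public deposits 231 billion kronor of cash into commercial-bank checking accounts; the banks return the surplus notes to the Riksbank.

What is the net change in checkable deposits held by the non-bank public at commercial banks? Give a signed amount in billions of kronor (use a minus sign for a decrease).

-219 billion

Riksbank balance sheet:
  Assets:      Securities +364B, Loans to banks +316.5B
  Liabilities: Bank reserves +461.5B, Currency in circulation −231B, Government deposits +450B
Commercial banking system:
  Assets:      Reserves at CB +461.5B, Securities −364B
  Liabilities: Checkable deposits −219B, Borrowings from CB +316.5B
So the change in checkable deposits held by the non-bank public at commercial banks is -219 billion.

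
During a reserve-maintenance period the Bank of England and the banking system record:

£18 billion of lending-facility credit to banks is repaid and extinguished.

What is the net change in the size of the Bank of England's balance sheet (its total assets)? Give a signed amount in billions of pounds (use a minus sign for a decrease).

-£18 billion

Discount-window repayment £18 billion: a Bank of England asset is shed → −£18B.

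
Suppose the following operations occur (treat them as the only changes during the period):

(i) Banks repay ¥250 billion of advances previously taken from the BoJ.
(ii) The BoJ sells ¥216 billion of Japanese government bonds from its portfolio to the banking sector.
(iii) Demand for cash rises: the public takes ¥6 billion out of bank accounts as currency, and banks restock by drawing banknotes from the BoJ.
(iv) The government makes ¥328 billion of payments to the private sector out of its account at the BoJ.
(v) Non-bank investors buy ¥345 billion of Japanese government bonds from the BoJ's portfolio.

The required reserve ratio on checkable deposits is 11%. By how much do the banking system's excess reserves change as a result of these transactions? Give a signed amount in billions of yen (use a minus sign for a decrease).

Discount-window repayment ¥250 billion: reserves −¥250B, deposits 0.
OMO sale (to banks) ¥216 billion: reserves −¥216B, deposits 0.
Currency withdrawal ¥6 billion: reserves −¥6B, deposits −¥6B.
Government spending ¥328 billion: reserves +¥328B, deposits +¥328B.
Asset sale (to non-banks) ¥345 billion: reserves −¥345B, deposits −¥345B.
Totals: Δreserves = −¥489B, Δdeposits = −¥23B.
Δrequired reserves = 11% × −¥23B = −¥2.53B.
Δexcess reserves = Δreserves − Δrequired = −¥489B − (−¥2.53B) = -¥486.47 billion.

-¥486.47 billion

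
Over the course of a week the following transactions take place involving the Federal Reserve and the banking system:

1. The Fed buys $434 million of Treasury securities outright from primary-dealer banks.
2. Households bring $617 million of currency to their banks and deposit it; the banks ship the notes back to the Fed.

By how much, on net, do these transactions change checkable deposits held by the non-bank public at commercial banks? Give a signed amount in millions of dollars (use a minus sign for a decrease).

OMO purchase (from banks) $434 million: the counterparty is a bank, so public deposits are unchanged → 0.
Currency deposit $617 million: non-bank counterparties' bank balances rise → +$617M.
Net: 0 + 617 = +$617 million.

+$617 million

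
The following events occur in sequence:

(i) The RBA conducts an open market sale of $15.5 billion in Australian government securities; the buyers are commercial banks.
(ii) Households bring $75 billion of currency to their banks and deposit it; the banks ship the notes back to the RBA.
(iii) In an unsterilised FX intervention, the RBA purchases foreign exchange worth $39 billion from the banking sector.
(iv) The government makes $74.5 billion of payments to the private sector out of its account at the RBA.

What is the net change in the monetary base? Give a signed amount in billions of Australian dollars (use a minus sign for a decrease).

+$98 billion

OMO sale (to banks) $15.5 billion: RBA balance sheet contracts → −$15.5B.
Currency deposit $75 billion: just a shift between currency and reserves — both are base money → 0.
FX purchase $39 billion: RBA balance sheet expands → +$39B.
Government spending $74.5 billion: a non-base liability converts back to reserves → +$74.5B.
Net: −15.5 + 0 + 39 + 74.5 = +$98 billion.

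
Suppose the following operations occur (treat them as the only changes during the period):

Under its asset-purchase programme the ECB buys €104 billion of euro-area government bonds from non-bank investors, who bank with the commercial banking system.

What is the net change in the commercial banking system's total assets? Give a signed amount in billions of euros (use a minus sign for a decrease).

Asset purchase (from non-banks) €104 billion: bank balance sheets expand → +€104B.

+€104 billion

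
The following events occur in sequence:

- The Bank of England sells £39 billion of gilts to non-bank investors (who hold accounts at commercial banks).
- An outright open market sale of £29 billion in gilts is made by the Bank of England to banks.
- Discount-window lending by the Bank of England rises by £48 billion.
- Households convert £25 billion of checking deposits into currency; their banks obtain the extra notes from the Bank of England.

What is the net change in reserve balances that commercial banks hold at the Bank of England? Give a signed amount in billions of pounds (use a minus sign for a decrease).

Asset sale (to non-banks) £39 billion: the non-bank buyers' banks settle from reserves → −£39B.
OMO sale (to banks) £29 billion: the buying banks pay out of their reserve balances → −£29B.
Discount-window loan £48 billion: the loan is credited to the bank's reserve account → +£48B.
Currency withdrawal £25 billion: banks swap reserves for currency → −£25B.
Net: −39 − 29 + 48 − 25 = -£45 billion.

-£45 billion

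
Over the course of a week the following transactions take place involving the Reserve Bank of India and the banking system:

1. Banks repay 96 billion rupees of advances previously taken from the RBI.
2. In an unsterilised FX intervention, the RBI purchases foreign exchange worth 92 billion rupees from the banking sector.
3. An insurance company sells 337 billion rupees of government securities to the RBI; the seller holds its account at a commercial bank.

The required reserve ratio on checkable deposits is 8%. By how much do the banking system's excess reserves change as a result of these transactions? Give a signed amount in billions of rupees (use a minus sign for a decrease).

Discount-window repayment 96 billion rupees: reserves −96B, deposits 0.
FX purchase 92 billion rupees: reserves +92B, deposits 0.
Asset purchase (from non-banks) 337 billion rupees: reserves +337B, deposits +337B.
Totals: Δreserves = +333B, Δdeposits = +337B.
Δrequired reserves = 8% × +337B = +26.96B.
Δexcess reserves = Δreserves − Δrequired = +333B − (+26.96B) = +306.04 billion.

+306.04 billion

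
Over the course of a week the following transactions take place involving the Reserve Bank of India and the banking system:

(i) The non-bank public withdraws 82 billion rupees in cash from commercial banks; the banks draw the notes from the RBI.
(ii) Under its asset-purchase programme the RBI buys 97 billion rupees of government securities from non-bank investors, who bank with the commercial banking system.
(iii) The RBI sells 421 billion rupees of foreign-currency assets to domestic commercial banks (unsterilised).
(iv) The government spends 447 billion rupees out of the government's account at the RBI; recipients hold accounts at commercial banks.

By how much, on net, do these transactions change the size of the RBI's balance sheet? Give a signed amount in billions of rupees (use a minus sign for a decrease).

Currency withdrawal 82 billion rupees: only the composition of liabilities changes → 0.
Asset purchase (from non-banks) 97 billion rupees: an RBI asset is acquired → +97B.
FX sale 421 billion rupees: an RBI asset is shed → −421B.
Government spending 447 billion rupees: only the composition of liabilities changes → 0.
Net: 0 + 97 − 421 + 0 = -324 billion.

-324 billion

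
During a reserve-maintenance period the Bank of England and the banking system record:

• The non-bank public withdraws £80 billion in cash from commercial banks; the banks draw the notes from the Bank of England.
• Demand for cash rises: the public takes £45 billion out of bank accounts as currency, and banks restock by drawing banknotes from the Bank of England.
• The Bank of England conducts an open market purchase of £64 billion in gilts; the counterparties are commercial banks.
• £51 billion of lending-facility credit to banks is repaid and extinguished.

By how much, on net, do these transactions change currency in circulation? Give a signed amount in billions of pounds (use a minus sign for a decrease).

+£125 billion

Currency withdrawal £80 billion: notes leave the central bank → +£80B.
Currency withdrawal £45 billion: notes leave the central bank → +£45B.
OMO purchase (from banks) £64 billion: no currency enters or leaves circulation → 0.
Discount-window repayment £51 billion: no currency enters or leaves circulation → 0.
Net: 80 + 45 + 0 + 0 = +£125 billion.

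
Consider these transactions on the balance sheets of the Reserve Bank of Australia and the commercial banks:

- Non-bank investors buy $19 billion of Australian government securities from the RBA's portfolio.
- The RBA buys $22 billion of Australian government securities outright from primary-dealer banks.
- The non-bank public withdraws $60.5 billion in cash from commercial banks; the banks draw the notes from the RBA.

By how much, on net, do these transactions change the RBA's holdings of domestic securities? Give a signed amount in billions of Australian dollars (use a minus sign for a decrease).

+$3 billion

Asset sale (to non-banks) $19 billion: securities removed from the RBA's portfolio → −$19B.
OMO purchase (from banks) $22 billion: securities added to the RBA's portfolio → +$22B.
Currency withdrawal $60.5 billion: the RBA's securities portfolio is untouched → 0.
Net: −19 + 22 + 0 = +$3 billion.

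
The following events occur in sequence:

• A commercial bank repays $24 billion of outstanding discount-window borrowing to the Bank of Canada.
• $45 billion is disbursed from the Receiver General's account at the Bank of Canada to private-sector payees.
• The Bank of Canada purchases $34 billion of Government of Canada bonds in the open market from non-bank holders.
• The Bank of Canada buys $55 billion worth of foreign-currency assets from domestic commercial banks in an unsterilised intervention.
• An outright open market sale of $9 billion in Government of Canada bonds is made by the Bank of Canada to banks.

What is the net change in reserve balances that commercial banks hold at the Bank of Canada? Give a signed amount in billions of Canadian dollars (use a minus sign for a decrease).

+$101 billion

Discount-window repayment $24 billion: repayment is debited from reserves → −$24B.
Government spending $45 billion: government payments flow into bank reserve accounts → +$45B.
Asset purchase (from non-banks) $34 billion: the Bank of Canada pays by crediting reserve accounts → +$34B.
FX purchase $55 billion: the Bank of Canada pays by crediting reserve accounts → +$55B.
OMO sale (to banks) $9 billion: the buying banks pay out of their reserve balances → −$9B.
Net: −24 + 45 + 34 + 55 − 9 = +$101 billion.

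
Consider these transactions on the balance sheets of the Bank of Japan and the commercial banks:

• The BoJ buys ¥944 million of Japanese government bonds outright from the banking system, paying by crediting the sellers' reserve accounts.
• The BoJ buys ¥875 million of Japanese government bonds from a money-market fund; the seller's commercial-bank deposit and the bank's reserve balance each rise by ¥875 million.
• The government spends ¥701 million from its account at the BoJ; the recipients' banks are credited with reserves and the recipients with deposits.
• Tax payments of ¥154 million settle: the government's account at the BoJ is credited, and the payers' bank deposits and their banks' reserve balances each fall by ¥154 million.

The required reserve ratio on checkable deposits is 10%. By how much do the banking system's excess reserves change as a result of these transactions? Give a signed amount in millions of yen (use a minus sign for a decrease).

+¥2223.8 million

OMO purchase (from banks) ¥944 million: reserves +¥944M, deposits 0.
Asset purchase (from non-banks) ¥875 million: reserves +¥875M, deposits +¥875M.
Government spending ¥701 million: reserves +¥701M, deposits +¥701M.
Government account inflow ¥154 million: reserves −¥154M, deposits −¥154M.
Totals: Δreserves = +¥2366M, Δdeposits = +¥1422M.
Δrequired reserves = 10% × +¥1422M = +¥142.2M.
Δexcess reserves = Δreserves − Δrequired = +¥2366M − (+¥142.2M) = +¥2223.8 million.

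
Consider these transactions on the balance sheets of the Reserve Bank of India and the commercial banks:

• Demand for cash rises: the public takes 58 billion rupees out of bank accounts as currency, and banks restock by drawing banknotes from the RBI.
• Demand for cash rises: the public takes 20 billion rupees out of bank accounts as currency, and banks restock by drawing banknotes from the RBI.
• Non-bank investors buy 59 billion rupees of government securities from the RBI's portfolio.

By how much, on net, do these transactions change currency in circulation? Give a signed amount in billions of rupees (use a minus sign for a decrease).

+78 billion

Currency withdrawal 58 billion rupees: notes leave the central bank → +58B.
Currency withdrawal 20 billion rupees: notes leave the central bank → +20B.
Asset sale (to non-banks) 59 billion rupees: no currency enters or leaves circulation → 0.
Net: 58 + 20 + 0 = +78 billion.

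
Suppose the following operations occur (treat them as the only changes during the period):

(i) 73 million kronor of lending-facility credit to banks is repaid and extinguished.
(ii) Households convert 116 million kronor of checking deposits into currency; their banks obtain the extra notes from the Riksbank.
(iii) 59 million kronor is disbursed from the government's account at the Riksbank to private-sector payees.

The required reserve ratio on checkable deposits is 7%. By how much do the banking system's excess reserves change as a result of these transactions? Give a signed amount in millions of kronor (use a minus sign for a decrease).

Discount-window repayment 73 million kronor: reserves −73M, deposits 0.
Currency withdrawal 116 million kronor: reserves −116M, deposits −116M.
Government spending 59 million kronor: reserves +59M, deposits +59M.
Totals: Δreserves = −130M, Δdeposits = −57M.
Δrequired reserves = 7% × −57M = −3.99M.
Δexcess reserves = Δreserves − Δrequired = −130M − (−3.99M) = -126.01 million.

-126.01 million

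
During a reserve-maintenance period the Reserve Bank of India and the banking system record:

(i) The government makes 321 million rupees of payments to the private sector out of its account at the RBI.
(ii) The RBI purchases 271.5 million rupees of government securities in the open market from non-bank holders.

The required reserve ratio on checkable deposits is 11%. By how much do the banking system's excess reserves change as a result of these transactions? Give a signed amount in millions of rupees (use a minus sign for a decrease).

+527.325 million

Government spending 321 million rupees: reserves +321M, deposits +321M.
Asset purchase (from non-banks) 271.5 million rupees: reserves +271.5M, deposits +271.5M.
Totals: Δreserves = +592.5M, Δdeposits = +592.5M.
Δrequired reserves = 11% × +592.5M = +65.175M.
Δexcess reserves = Δreserves − Δrequired = +592.5M − (+65.175M) = +527.325 million.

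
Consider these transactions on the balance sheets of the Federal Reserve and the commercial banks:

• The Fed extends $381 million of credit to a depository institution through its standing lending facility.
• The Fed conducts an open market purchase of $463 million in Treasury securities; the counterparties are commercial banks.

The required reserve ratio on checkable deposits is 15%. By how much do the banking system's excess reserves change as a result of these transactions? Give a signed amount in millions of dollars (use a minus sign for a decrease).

Discount-window loan $381 million: reserves +$381M, deposits 0.
OMO purchase (from banks) $463 million: reserves +$463M, deposits 0.
Totals: Δreserves = +$844M, Δdeposits = 0.
Δrequired reserves = 15% × 0 = 0.
Δexcess reserves = Δreserves − Δrequired = +$844M − (0) = +$844 million.

+$844 million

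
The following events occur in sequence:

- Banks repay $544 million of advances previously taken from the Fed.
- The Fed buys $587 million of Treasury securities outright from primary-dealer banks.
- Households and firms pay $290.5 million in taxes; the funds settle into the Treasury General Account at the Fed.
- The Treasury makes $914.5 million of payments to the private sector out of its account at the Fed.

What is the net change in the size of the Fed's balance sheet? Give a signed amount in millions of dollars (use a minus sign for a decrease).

+$43 million

Discount-window repayment $544 million: a Fed asset is shed → −$544M.
OMO purchase (from banks) $587 million: a Fed asset is acquired → +$587M.
Government account inflow $290.5 million: only the composition of liabilities changes → 0.
Government spending $914.5 million: only the composition of liabilities changes → 0.
Net: −544 + 587 + 0 + 0 = +$43 million.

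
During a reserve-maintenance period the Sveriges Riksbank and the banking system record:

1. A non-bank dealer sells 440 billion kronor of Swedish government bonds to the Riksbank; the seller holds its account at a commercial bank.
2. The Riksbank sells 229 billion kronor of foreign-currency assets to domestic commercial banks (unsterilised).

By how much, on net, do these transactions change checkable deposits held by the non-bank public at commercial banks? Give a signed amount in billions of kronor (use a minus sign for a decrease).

+440 billion

Asset purchase (from non-banks) 440 billion kronor: non-bank counterparties' bank balances rise → +440B.
FX sale 229 billion kronor: the counterparty is a bank, so public deposits are unchanged → 0.
Net: 440 + 0 = +440 billion.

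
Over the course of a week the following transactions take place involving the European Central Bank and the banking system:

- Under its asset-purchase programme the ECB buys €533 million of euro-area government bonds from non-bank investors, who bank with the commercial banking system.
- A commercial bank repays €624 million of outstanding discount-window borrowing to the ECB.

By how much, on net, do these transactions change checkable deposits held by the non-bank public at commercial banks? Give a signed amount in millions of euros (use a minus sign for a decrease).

+€533 million

Asset purchase (from non-banks) €533 million: non-bank counterparties' bank balances rise → +€533M.
Discount-window repayment €624 million: the counterparty is a bank, so public deposits are unchanged → 0.
Net: 533 + 0 = +€533 million.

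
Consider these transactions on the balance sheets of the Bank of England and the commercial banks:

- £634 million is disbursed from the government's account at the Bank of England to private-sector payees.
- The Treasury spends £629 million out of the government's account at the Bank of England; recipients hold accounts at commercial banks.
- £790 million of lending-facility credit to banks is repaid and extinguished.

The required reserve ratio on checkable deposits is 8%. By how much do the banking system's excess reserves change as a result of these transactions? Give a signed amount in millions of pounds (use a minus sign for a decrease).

+£371.96 million

Government spending £634 million: reserves +£634M, deposits +£634M.
Government spending £629 million: reserves +£629M, deposits +£629M.
Discount-window repayment £790 million: reserves −£790M, deposits 0.
Totals: Δreserves = +£473M, Δdeposits = +£1263M.
Δrequired reserves = 8% × +£1263M = +£101.04M.
Δexcess reserves = Δreserves − Δrequired = +£473M − (+£101.04M) = +£371.96 million.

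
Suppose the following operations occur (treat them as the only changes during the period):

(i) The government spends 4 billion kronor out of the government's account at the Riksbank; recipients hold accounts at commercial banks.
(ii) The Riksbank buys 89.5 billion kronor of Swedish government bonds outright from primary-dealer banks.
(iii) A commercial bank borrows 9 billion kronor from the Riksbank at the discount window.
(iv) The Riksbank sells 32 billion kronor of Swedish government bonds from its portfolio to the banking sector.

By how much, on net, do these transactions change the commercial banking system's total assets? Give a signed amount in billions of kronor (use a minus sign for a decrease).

Riksbank balance sheet:
  Assets:      Securities +57.5B, Loans to banks +9B
  Liabilities: Bank reserves +70.5B, Government deposits −4B
Commercial banking system:
  Assets:      Reserves at CB +70.5B, Securities −57.5B
  Liabilities: Checkable deposits +4B, Borrowings from CB +9B
Change in total bank assets = +13 billion.

+13 billion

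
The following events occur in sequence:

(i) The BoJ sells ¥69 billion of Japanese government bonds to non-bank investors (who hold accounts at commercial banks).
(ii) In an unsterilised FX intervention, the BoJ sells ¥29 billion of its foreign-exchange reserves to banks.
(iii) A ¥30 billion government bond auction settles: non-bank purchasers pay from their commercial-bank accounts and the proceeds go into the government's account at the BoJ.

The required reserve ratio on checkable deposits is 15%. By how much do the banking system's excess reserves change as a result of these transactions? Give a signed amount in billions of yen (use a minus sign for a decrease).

-¥113.15 billion

Asset sale (to non-banks) ¥69 billion: reserves −¥69B, deposits −¥69B.
FX sale ¥29 billion: reserves −¥29B, deposits 0.
Government account inflow ¥30 billion: reserves −¥30B, deposits −¥30B.
Totals: Δreserves = −¥128B, Δdeposits = −¥99B.
Δrequired reserves = 15% × −¥99B = −¥14.85B.
Δexcess reserves = Δreserves − Δrequired = −¥128B − (−¥14.85B) = -¥113.15 billion.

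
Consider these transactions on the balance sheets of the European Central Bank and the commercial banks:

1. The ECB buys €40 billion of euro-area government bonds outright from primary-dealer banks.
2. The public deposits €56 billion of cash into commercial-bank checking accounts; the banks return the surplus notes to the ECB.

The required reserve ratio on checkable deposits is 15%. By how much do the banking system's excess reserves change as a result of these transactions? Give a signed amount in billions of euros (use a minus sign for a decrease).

+€87.6 billion

OMO purchase (from banks) €40 billion: reserves +€40B, deposits 0.
Currency deposit €56 billion: reserves +€56B, deposits +€56B.
Totals: Δreserves = +€96B, Δdeposits = +€56B.
Δrequired reserves = 15% × +€56B = +€8.4B.
Δexcess reserves = Δreserves − Δrequired = +€96B − (+€8.4B) = +€87.6 billion.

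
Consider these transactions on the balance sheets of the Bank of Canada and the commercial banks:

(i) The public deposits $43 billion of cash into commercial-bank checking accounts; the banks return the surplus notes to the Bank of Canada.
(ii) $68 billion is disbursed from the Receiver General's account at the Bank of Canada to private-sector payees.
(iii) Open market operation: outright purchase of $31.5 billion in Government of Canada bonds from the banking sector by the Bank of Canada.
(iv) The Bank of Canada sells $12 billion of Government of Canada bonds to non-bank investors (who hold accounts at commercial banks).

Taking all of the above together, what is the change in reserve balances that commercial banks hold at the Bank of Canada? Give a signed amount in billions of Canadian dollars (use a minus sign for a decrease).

+$130.5 billion

Bank of Canada balance sheet:
  Assets:      Securities +$19.5B
  Liabilities: Bank reserves +$130.5B, Currency in circulation −$43B, Government deposits −$68B
Commercial banking system:
  Assets:      Reserves at CB +$130.5B, Securities −$31.5B
  Liabilities: Checkable deposits +$99B
So the change in reserve balances that commercial banks hold at the Bank of Canada is +$130.5 billion.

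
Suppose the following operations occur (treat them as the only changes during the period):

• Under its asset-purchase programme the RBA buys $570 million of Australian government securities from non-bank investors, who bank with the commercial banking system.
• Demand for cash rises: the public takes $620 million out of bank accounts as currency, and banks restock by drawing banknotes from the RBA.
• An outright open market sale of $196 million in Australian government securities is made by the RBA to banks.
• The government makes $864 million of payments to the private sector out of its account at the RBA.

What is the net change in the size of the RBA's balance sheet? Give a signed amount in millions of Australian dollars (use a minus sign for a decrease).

Asset purchase (from non-banks) $570 million: an RBA asset is acquired → +$570M.
Currency withdrawal $620 million: only the composition of liabilities changes → 0.
OMO sale (to banks) $196 million: an RBA asset is shed → −$196M.
Government spending $864 million: only the composition of liabilities changes → 0.
Net: 570 + 0 − 196 + 0 = +$374 million.

+$374 million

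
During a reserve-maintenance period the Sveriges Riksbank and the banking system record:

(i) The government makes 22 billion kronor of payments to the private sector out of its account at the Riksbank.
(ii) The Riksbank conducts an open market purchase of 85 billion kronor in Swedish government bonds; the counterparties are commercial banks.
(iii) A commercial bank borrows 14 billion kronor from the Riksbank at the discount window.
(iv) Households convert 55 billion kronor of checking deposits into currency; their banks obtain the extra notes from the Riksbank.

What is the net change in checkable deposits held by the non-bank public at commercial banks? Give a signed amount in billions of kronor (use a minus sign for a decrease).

-33 billion

Government spending 22 billion kronor: non-bank counterparties' bank balances rise → +22B.
OMO purchase (from banks) 85 billion kronor: the counterparty is a bank, so public deposits are unchanged → 0.
Discount-window loan 14 billion kronor: the counterparty is a bank, so public deposits are unchanged → 0.
Currency withdrawal 55 billion kronor: non-bank counterparties' bank balances fall → −55B.
Net: 22 + 0 + 0 − 55 = -33 billion.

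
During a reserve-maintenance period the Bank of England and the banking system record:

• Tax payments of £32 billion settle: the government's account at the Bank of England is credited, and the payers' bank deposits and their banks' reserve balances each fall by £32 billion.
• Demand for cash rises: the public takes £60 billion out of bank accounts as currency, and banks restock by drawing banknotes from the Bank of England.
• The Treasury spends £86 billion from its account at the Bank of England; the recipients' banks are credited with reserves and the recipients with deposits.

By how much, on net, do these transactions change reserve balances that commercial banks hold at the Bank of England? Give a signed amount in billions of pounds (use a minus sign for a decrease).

-£6 billion

Bank of England balance sheet:
  Assets:      no change
  Liabilities: Bank reserves −£6B, Currency in circulation +£60B, Government deposits −£54B
Commercial banking system:
  Assets:      Reserves at CB −£6B
  Liabilities: Checkable deposits −£6B
So the change in reserve balances that commercial banks hold at the Bank of England is -£6 billion.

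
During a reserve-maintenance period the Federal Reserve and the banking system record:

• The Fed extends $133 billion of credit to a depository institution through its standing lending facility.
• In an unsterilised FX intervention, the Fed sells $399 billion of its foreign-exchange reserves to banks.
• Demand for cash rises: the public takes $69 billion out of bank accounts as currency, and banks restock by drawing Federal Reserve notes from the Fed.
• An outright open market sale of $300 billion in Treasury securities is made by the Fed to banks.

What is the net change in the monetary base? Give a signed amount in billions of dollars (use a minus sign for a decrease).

-$566 billion

Fed balance sheet:
  Assets:      Securities −$300B, Loans to banks +$133B, Foreign assets −$399B
  Liabilities: Bank reserves −$635B, Currency in circulation +$69B
Monetary base = currency + reserves: +$69B + (−$635B) = -$566 billion.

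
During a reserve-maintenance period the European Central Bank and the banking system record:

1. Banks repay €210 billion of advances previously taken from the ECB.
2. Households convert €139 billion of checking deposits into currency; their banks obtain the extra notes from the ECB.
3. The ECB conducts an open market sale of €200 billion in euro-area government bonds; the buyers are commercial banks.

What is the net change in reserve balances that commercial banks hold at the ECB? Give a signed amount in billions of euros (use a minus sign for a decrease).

-€549 billion

Discount-window repayment €210 billion: repayment is debited from reserves → −€210B.
Currency withdrawal €139 billion: banks swap reserves for currency → −€139B.
OMO sale (to banks) €200 billion: the buying banks pay out of their reserve balances → −€200B.
Net: −210 − 139 − 200 = -€549 billion.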